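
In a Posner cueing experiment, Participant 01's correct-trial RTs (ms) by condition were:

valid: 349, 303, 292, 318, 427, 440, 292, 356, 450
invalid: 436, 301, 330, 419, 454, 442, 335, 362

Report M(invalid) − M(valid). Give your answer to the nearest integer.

26 ms

M(valid) = 3227/9 = 358.556
M(invalid) = 3079/8 = 384.875
Difference = 384.875 − 358.556 = 26.319 ms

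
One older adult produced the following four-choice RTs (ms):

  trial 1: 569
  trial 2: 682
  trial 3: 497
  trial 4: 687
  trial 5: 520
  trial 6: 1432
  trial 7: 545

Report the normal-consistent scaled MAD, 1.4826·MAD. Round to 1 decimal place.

Sorted: 497, 520, 545, 569, 682, 687, 1432 → median = 569
|x − 569| sorted: 0, 24, 49, 72, 113, 118, 863 → MAD = 72
Robust SD ≈ 1.4826 × 72 = 106.747

106.7 ms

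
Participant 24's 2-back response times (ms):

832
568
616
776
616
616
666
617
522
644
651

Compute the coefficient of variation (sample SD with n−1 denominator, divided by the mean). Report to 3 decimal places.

0.135

n = 11, Σ = 7124, M = 647.6364
Σ(x−M)² = 76896.545; s = √(76896.545/10) = 87.6907
CV = 87.6907 / 647.6364 = 0.13540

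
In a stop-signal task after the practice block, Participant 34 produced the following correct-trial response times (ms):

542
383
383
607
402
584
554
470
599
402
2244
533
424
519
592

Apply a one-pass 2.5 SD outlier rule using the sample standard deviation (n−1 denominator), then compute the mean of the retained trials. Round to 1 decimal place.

n = 15, ΣRT = 9238, M = 615.867
Σ(x−M)² = 2936321.73; s = √(2936321.73/14) = 457.971
Cutoffs: 615.867 ± 2.5·457.971 → [-529.1, 1760.8]
Outside: 2244 → excluded.
Retained (n=14): Σ = 6994, mean = 6994/14 = 499.571

499.6 ms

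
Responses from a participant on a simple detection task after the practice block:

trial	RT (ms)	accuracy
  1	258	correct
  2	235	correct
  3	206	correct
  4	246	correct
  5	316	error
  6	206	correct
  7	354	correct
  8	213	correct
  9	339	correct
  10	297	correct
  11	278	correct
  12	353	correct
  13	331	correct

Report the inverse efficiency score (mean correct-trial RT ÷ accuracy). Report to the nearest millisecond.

Correct trials (n=12): 258, 235, 206, 246, 206, 354, 213, 339, 297, 278, 353, 331
Mean correct RT = 3316/12 = 276.3333 ms
Proportion correct = 12/13
IES = 276.3333 / (12/13) = 299.361 ms

299 ms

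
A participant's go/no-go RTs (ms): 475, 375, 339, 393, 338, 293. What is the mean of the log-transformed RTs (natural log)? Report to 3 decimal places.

5.899

ln(RT): 6.1633, 5.9269, 5.8260, 5.9738, 5.8230, 5.6802
Σ ln(RT) = 35.3933
Mean = 35.3933/6 = 5.89888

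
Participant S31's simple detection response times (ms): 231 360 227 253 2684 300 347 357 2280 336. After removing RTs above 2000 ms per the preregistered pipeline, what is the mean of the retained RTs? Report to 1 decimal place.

Excluded: 2280, 2684
Retained (n=8): Σ = 2411
Mean = 2411/8 = 301.3750

301.4 ms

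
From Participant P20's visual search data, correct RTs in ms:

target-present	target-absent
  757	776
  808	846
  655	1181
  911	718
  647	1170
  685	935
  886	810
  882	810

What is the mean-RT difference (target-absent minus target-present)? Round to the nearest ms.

M(target-present) = 6231/8 = 778.875
M(target-absent) = 7246/8 = 905.750
Difference = 905.750 − 778.875 = 126.875 ms

127 ms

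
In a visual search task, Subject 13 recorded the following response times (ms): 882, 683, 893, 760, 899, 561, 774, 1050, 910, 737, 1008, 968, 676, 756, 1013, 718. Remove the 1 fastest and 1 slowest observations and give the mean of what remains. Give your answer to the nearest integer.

834 ms

Sorted: 561, 676, 683, 718, 737, 756, 760, 774, 882, 893, 899, 910, 968, 1008, 1013, 1050
Drop lowest 1 (561) and highest 1 (1050)
Remaining (n=14): Σ = 11677, mean = 11677/14 = 834.071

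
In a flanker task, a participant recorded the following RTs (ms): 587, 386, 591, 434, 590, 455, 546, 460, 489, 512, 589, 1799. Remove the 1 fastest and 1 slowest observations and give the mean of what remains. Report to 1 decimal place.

525.3 ms

Sorted: 386, 434, 455, 460, 489, 512, 546, 587, 589, 590, 591, 1799
Drop lowest 1 (386) and highest 1 (1799)
Remaining (n=10): Σ = 5253, mean = 5253/10 = 525.300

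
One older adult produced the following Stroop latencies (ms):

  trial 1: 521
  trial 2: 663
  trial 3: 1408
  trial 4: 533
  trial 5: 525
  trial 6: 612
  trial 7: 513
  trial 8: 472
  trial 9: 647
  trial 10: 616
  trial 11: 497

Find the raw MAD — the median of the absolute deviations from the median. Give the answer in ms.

61 ms

Sorted: 472, 497, 513, 521, 525, 533, 612, 616, 647, 663, 1408 → median = 533
|x − 533|: 12, 130, 875, 0, 8, 79, 20, 61, 114, 83, 36
Sorted deviations: 0, 8, 12, 20, 36, 61, 79, 83, 114, 130, 875 → MAD = 61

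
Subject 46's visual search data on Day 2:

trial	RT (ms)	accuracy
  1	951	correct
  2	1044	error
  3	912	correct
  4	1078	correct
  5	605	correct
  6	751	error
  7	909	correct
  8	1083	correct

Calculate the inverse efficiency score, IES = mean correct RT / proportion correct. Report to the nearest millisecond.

1231 ms

Correct trials (n=6): 951, 912, 1078, 605, 909, 1083
Mean correct RT = 5538/6 = 923.0000 ms
Proportion correct = 6/8
IES = 923.0000 / (6/8) = 1230.667 ms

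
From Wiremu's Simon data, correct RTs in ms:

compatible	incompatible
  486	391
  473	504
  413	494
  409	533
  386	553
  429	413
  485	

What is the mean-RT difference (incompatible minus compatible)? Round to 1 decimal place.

M(compatible) = 3081/7 = 440.143
M(incompatible) = 2888/6 = 481.333
Difference = 481.333 − 440.143 = 41.190 ms

41.2 ms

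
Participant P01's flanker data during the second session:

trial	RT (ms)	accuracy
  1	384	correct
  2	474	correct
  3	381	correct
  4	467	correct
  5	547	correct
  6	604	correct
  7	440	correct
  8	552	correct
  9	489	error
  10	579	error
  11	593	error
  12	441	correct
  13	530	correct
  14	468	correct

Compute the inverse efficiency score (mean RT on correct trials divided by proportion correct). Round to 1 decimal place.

611.8 ms

Correct trials (n=11): 384, 474, 381, 467, 547, 604, 440, 552, 441, 530, 468
Mean correct RT = 5288/11 = 480.7273 ms
Proportion correct = 11/14
IES = 480.7273 / (11/14) = 611.835 ms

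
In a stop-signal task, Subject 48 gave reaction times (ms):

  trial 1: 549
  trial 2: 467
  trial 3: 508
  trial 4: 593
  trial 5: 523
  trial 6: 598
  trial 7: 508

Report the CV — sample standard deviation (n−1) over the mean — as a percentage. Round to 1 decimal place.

n = 7, Σ = 3746, M = 535.1429
Σ(x−M)² = 13754.857; s = √(13754.857/6) = 47.8798
CV = 47.8798 / 535.1429 = 0.08947 = 8.947%

8.9%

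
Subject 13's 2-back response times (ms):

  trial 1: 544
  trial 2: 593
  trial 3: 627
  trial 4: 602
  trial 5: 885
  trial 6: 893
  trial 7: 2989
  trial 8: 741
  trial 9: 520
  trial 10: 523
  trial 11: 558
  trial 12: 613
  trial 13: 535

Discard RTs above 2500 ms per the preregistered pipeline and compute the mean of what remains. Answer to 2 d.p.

Excluded: 2989
Retained (n=12): Σ = 7634
Mean = 7634/12 = 636.1667

636.17 ms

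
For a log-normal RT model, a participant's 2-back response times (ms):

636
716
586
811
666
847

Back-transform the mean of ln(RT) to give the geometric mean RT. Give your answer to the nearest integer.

704 ms

ln(RT): 6.4552, 6.5737, 6.3733, 6.6983, 6.5013, 6.7417
Mean ln(RT) = 39.3435/6 = 6.55724
Geometric mean = exp(6.55724) = 704.33 ms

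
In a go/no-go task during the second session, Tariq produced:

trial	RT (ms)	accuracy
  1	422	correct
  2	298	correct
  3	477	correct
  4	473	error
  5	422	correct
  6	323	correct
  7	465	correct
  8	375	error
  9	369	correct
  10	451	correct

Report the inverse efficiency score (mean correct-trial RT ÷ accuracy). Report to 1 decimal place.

504.2 ms

Correct trials (n=8): 422, 298, 477, 422, 323, 465, 369, 451
Mean correct RT = 3227/8 = 403.3750 ms
Proportion correct = 8/10
IES = 403.3750 / (8/10) = 504.219 ms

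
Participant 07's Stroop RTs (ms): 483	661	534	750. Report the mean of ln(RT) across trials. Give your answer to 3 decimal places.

ln(RT): 6.1800, 6.4938, 6.2804, 6.6201
Σ ln(RT) = 25.5742
Mean = 25.5742/4 = 6.39356

6.394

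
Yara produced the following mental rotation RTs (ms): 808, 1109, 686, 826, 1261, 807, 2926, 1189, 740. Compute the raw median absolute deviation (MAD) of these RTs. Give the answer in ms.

Sorted: 686, 740, 807, 808, 826, 1109, 1189, 1261, 2926 → median = 826
|x − 826|: 18, 283, 140, 0, 435, 19, 2100, 363, 86
Sorted deviations: 0, 18, 19, 86, 140, 283, 363, 435, 2100 → MAD = 140

140 ms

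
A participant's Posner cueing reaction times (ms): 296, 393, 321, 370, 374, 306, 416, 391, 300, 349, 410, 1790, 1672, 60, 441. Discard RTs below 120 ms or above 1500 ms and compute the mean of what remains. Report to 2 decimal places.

Excluded: 60, 1672, 1790
Retained (n=12): Σ = 4367
Mean = 4367/12 = 363.9167

363.92 ms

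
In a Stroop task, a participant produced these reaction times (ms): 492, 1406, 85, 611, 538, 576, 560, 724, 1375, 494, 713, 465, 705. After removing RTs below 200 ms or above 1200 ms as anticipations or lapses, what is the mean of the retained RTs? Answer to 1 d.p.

Excluded: 85, 1375, 1406
Retained (n=10): Σ = 5878
Mean = 5878/10 = 587.8000

587.8 ms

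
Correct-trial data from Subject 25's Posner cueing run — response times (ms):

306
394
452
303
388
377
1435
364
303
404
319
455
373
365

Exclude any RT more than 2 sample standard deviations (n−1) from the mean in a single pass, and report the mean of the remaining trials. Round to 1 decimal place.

n = 14, ΣRT = 6238, M = 445.571
Σ(x−M)² = 1086069.43; s = √(1086069.43/13) = 289.039
Cutoffs: 445.571 ± 2·289.039 → [-132.5, 1023.7]
Outside: 1435 → excluded.
Retained (n=13): Σ = 4803, mean = 4803/13 = 369.462

369.5 ms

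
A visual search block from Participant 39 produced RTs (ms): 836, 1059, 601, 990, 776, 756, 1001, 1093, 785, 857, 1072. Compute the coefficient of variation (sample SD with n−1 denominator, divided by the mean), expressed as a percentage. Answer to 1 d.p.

n = 11, Σ = 9826, M = 893.2727
Σ(x−M)² = 254600.182; s = √(254600.182/10) = 159.5620
CV = 159.5620 / 893.2727 = 0.17863 = 17.863%

17.9%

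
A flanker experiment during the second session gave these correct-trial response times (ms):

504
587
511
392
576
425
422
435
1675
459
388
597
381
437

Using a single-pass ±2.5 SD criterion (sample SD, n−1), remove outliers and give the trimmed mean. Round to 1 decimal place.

470.3 ms

n = 14, ΣRT = 7789, M = 556.357
Σ(x−M)² = 1419003.21; s = √(1419003.21/13) = 330.385
Cutoffs: 556.357 ± 2.5·330.385 → [-269.6, 1382.3]
Outside: 1675 → excluded.
Retained (n=13): Σ = 6114, mean = 6114/13 = 470.308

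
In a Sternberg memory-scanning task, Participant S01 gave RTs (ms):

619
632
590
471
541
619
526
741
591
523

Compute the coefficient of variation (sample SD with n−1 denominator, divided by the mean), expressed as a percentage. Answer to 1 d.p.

12.9%

n = 10, Σ = 5853, M = 585.3000
Σ(x−M)² = 51174.100; s = √(51174.100/9) = 75.4056
CV = 75.4056 / 585.3000 = 0.12883 = 12.883%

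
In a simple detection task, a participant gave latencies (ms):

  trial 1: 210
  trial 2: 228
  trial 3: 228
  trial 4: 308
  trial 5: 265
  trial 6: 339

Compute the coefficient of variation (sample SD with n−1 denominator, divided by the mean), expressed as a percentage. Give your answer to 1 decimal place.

19.4%

n = 6, Σ = 1578, M = 263.0000
Σ(x−M)² = 13064.000; s = √(13064.000/5) = 51.1156
CV = 51.1156 / 263.0000 = 0.19436 = 19.436%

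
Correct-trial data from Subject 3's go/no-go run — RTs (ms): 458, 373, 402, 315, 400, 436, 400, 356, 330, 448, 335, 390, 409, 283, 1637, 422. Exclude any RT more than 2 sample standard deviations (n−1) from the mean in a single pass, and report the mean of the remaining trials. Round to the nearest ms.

n = 16, ΣRT = 7394, M = 462.125
Σ(x−M)² = 1508753.75; s = √(1508753.75/15) = 317.149
Cutoffs: 462.125 ± 2·317.149 → [-172.2, 1096.4]
Outside: 1637 → excluded.
Retained (n=15): Σ = 5757, mean = 5757/15 = 383.800

384 ms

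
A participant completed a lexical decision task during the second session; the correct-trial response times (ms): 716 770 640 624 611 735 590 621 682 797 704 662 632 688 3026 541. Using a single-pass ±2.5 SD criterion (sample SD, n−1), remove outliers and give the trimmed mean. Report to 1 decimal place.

667.5 ms

n = 16, ΣRT = 13039, M = 814.938
Σ(x−M)² = 5282166.94; s = √(5282166.94/15) = 593.418
Cutoffs: 814.938 ± 2.5·593.418 → [-668.6, 2298.5]
Outside: 3026 → excluded.
Retained (n=15): Σ = 10013, mean = 10013/15 = 667.533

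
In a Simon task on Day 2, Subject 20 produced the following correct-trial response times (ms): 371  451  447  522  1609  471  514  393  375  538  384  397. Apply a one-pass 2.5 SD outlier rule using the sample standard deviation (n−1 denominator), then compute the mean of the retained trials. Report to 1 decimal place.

n = 12, ΣRT = 6472, M = 539.333
Σ(x−M)² = 1287270.67; s = √(1287270.67/11) = 342.089
Cutoffs: 539.333 ± 2.5·342.089 → [-315.9, 1394.6]
Outside: 1609 → excluded.
Retained (n=11): Σ = 4863, mean = 4863/11 = 442.091

442.1 ms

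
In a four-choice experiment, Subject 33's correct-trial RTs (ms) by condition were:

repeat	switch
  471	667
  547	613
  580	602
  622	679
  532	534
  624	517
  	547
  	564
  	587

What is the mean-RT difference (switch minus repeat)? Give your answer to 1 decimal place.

27.3 ms

M(repeat) = 3376/6 = 562.667
M(switch) = 5310/9 = 590.000
Difference = 590.000 − 562.667 = 27.333 ms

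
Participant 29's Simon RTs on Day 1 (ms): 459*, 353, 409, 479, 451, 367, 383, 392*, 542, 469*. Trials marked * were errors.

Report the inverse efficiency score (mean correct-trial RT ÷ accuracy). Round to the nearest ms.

Correct trials (n=7): 353, 409, 479, 451, 367, 383, 542
Mean correct RT = 2984/7 = 426.2857 ms
Proportion correct = 7/10
IES = 426.2857 / (7/10) = 608.980 ms

609 ms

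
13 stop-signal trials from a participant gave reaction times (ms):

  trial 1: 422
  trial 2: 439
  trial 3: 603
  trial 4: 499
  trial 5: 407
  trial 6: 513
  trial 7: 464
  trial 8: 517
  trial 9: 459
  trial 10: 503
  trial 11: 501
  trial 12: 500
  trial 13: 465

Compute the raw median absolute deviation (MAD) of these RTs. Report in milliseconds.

34 ms

Sorted: 407, 422, 439, 459, 464, 465, 499, 500, 501, 503, 513, 517, 603 → median = 499
|x − 499|: 77, 60, 104, 0, 92, 14, 35, 18, 40, 4, 2, 1, 34
Sorted deviations: 0, 1, 2, 4, 14, 18, 34, 35, 40, 60, 77, 92, 104 → MAD = 34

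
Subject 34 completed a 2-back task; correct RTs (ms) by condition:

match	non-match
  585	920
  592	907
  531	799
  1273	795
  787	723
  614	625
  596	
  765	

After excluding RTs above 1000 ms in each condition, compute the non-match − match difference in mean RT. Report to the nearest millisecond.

match: exclude 1273
M(match) = 4470/7 = 638.571
M(non-match) = 4769/6 = 794.833
Difference = 794.833 − 638.571 = 156.262 ms

156 ms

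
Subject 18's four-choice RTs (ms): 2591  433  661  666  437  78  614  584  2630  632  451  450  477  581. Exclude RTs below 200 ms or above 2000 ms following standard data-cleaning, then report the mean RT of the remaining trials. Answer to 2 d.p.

544.18 ms

Excluded: 78, 2591, 2630
Retained (n=11): Σ = 5986
Mean = 5986/11 = 544.1818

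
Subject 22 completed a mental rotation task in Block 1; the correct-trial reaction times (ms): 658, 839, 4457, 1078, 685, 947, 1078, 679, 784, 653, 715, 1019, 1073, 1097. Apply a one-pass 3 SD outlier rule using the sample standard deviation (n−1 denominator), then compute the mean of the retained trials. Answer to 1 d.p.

n = 14, ΣRT = 15762, M = 1125.857
Σ(x−M)² = 12352605.71; s = √(12352605.71/13) = 974.782
Cutoffs: 1125.857 ± 3·974.782 → [-1798.5, 4050.2]
Outside: 4457 → excluded.
Retained (n=13): Σ = 11305, mean = 11305/13 = 869.615

869.6 ms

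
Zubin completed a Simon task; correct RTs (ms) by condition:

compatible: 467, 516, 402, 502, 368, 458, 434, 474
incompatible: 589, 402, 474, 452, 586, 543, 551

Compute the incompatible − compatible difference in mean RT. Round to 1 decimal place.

M(compatible) = 3621/8 = 452.625
M(incompatible) = 3597/7 = 513.857
Difference = 513.857 − 452.625 = 61.232 ms

61.2 ms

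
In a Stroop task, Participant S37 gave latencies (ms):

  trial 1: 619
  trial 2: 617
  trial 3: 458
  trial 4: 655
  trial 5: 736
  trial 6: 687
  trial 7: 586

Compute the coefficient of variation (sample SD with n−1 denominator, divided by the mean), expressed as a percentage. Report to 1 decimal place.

n = 7, Σ = 4358, M = 622.5714
Σ(x−M)² = 46533.714; s = √(46533.714/6) = 88.0660
CV = 88.0660 / 622.5714 = 0.14146 = 14.146%

14.1%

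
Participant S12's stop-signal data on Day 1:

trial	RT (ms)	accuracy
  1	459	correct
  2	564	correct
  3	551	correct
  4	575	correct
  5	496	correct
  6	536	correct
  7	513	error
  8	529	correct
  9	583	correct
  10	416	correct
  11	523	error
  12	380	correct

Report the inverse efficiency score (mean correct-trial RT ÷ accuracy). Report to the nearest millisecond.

611 ms

Correct trials (n=10): 459, 564, 551, 575, 496, 536, 529, 583, 416, 380
Mean correct RT = 5089/10 = 508.9000 ms
Proportion correct = 10/12
IES = 508.9000 / (10/12) = 610.680 ms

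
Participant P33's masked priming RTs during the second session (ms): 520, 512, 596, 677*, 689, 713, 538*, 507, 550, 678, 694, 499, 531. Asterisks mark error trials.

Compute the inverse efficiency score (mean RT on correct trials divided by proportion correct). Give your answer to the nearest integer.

Correct trials (n=11): 520, 512, 596, 689, 713, 507, 550, 678, 694, 499, 531
Mean correct RT = 6489/11 = 589.9091 ms
Proportion correct = 11/13
IES = 589.9091 / (11/13) = 697.165 ms

697 ms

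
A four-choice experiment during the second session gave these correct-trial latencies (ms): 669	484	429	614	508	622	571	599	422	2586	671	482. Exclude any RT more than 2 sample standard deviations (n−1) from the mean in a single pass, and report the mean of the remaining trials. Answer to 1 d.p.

n = 12, ΣRT = 8657, M = 721.417
Σ(x−M)² = 3875384.92; s = √(3875384.92/11) = 593.555
Cutoffs: 721.417 ± 2·593.555 → [-465.7, 1908.5]
Outside: 2586 → excluded.
Retained (n=11): Σ = 6071, mean = 6071/11 = 551.909

551.9 ms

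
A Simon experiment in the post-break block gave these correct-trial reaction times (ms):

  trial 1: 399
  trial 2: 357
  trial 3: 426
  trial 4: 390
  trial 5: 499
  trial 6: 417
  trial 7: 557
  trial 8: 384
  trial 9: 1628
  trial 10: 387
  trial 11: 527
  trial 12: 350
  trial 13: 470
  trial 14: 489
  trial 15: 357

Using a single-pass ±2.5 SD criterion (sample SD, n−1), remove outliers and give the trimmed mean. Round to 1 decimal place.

429.2 ms

n = 15, ΣRT = 7637, M = 509.133
Σ(x−M)² = 1400421.73; s = √(1400421.73/14) = 316.275
Cutoffs: 509.133 ± 2.5·316.275 → [-281.6, 1299.8]
Outside: 1628 → excluded.
Retained (n=14): Σ = 6009, mean = 6009/14 = 429.214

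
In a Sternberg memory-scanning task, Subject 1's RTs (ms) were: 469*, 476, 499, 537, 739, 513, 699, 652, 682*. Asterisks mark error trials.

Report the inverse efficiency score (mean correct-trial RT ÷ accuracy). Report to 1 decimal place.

Correct trials (n=7): 476, 499, 537, 739, 513, 699, 652
Mean correct RT = 4115/7 = 587.8571 ms
Proportion correct = 7/9
IES = 587.8571 / (7/9) = 755.816 ms

755.8 ms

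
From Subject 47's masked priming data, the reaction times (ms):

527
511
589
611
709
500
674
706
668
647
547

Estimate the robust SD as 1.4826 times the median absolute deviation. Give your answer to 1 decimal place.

94.9 ms

Sorted: 500, 511, 527, 547, 589, 611, 647, 668, 674, 706, 709 → median = 611
|x − 611| sorted: 0, 22, 36, 57, 63, 64, 84, 95, 98, 100, 111 → MAD = 64
Robust SD ≈ 1.4826 × 64 = 94.886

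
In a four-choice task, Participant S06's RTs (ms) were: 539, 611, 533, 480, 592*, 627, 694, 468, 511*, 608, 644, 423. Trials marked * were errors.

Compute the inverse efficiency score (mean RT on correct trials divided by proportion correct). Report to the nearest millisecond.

675 ms

Correct trials (n=10): 539, 611, 533, 480, 627, 694, 468, 608, 644, 423
Mean correct RT = 5627/10 = 562.7000 ms
Proportion correct = 10/12
IES = 562.7000 / (10/12) = 675.240 ms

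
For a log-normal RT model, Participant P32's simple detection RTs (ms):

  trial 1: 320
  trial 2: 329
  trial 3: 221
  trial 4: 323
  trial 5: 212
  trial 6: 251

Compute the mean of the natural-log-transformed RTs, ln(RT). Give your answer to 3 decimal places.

5.604

ln(RT): 5.7683, 5.7961, 5.3982, 5.7777, 5.3566, 5.5255
Σ ln(RT) = 33.6222
Mean = 33.6222/6 = 5.60371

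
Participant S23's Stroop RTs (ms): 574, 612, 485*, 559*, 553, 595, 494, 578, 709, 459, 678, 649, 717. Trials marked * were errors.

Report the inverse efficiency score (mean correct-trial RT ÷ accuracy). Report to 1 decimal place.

711.0 ms

Correct trials (n=11): 574, 612, 553, 595, 494, 578, 709, 459, 678, 649, 717
Mean correct RT = 6618/11 = 601.6364 ms
Proportion correct = 11/13
IES = 601.6364 / (11/13) = 711.025 ms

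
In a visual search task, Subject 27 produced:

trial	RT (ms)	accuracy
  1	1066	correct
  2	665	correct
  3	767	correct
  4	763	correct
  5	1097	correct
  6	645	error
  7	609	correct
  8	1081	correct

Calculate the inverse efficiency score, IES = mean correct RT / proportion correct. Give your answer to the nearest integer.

987 ms

Correct trials (n=7): 1066, 665, 767, 763, 1097, 609, 1081
Mean correct RT = 6048/7 = 864.0000 ms
Proportion correct = 7/8
IES = 864.0000 / (7/8) = 987.429 ms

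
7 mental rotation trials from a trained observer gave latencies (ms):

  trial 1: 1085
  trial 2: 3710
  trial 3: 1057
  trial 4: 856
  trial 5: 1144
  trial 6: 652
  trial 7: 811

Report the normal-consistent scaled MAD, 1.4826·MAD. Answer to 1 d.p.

Sorted: 652, 811, 856, 1057, 1085, 1144, 3710 → median = 1057
|x − 1057| sorted: 0, 28, 87, 201, 246, 405, 2653 → MAD = 201
Robust SD ≈ 1.4826 × 201 = 298.003

298.0 ms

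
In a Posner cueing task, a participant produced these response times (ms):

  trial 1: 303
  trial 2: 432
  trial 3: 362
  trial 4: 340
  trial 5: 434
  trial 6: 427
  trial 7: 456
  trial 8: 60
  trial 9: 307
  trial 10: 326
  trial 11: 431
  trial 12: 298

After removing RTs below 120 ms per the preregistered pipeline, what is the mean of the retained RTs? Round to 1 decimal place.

374.2 ms

Excluded: 60
Retained (n=11): Σ = 4116
Mean = 4116/11 = 374.1818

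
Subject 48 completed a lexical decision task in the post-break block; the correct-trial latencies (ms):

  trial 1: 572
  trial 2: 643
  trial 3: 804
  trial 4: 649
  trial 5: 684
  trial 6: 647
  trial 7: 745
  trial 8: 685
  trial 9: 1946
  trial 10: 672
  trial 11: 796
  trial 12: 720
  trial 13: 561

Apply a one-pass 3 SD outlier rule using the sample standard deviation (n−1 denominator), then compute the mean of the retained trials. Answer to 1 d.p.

n = 13, ΣRT = 10124, M = 778.769
Σ(x−M)² = 1539942.31; s = √(1539942.31/12) = 358.230
Cutoffs: 778.769 ± 3·358.230 → [-295.9, 1853.5]
Outside: 1946 → excluded.
Retained (n=12): Σ = 8178, mean = 8178/12 = 681.500

681.5 ms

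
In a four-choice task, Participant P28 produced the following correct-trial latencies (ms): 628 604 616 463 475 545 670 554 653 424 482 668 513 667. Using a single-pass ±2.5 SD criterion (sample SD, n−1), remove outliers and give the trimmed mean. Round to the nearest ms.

569 ms

n = 14, ΣRT = 7962, M = 568.714
Σ(x−M)² = 96178.86; s = √(96178.86/13) = 86.014
Cutoffs: 568.714 ± 2.5·86.014 → [353.7, 783.7]
No RTs fall outside the cutoffs; all 14 retained. Mean = 7962/14 = 568.714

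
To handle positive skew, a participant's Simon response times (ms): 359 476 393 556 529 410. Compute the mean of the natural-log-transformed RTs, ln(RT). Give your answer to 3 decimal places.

ln(RT): 5.8833, 6.1654, 5.9738, 6.3208, 6.2710, 6.0162
Σ ln(RT) = 36.6305
Mean = 36.6305/6 = 6.10508

6.105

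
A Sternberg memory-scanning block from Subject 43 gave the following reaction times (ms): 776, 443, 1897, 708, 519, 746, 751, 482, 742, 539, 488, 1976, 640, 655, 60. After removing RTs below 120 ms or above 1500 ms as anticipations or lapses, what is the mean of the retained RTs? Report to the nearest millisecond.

624 ms

Excluded: 60, 1897, 1976
Retained (n=12): Σ = 7489
Mean = 7489/12 = 624.0833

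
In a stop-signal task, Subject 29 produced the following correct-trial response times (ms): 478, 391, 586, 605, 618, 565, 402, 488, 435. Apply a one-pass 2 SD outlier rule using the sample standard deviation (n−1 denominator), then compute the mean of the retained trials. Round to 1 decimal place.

n = 9, ΣRT = 4568, M = 507.556
Σ(x−M)² = 62394.22; s = √(62394.22/8) = 88.314
Cutoffs: 507.556 ± 2·88.314 → [330.9, 684.2]
No RTs fall outside the cutoffs; all 9 retained. Mean = 4568/9 = 507.556

507.6 ms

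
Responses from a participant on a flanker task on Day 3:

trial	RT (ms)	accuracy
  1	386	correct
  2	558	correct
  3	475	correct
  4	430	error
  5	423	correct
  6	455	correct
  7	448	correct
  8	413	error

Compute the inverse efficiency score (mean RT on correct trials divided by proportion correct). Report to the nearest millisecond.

Correct trials (n=6): 386, 558, 475, 423, 455, 448
Mean correct RT = 2745/6 = 457.5000 ms
Proportion correct = 6/8
IES = 457.5000 / (6/8) = 610.000 ms

610 ms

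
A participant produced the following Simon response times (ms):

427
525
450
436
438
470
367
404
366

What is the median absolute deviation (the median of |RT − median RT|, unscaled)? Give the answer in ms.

Sorted: 366, 367, 404, 427, 436, 438, 450, 470, 525 → median = 436
|x − 436|: 9, 89, 14, 0, 2, 34, 69, 32, 70
Sorted deviations: 0, 2, 9, 14, 32, 34, 69, 70, 89 → MAD = 32

32 ms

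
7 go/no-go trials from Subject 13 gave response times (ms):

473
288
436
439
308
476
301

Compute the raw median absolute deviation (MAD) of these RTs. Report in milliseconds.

40 ms

Sorted: 288, 301, 308, 436, 439, 473, 476 → median = 436
|x − 436|: 37, 148, 0, 3, 128, 40, 135
Sorted deviations: 0, 3, 37, 40, 128, 135, 148 → MAD = 40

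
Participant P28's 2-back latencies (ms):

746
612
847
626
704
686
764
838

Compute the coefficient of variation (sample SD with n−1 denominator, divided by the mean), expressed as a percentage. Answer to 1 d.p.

n = 8, Σ = 5823, M = 727.8750
Σ(x−M)² = 54080.875; s = √(54080.875/7) = 87.8968
CV = 87.8968 / 727.8750 = 0.12076 = 12.076%

12.1%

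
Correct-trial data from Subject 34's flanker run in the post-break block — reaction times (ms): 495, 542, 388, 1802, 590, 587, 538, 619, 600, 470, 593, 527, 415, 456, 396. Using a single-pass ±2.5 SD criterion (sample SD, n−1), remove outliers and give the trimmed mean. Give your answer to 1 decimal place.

515.4 ms

n = 15, ΣRT = 9018, M = 601.200
Σ(x−M)² = 1627444.40; s = √(1627444.40/14) = 340.949
Cutoffs: 601.200 ± 2.5·340.949 → [-251.2, 1453.6]
Outside: 1802 → excluded.
Retained (n=14): Σ = 7216, mean = 7216/14 = 515.429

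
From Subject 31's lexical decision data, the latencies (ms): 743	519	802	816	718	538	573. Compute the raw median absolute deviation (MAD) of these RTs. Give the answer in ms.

98 ms

Sorted: 519, 538, 573, 718, 743, 802, 816 → median = 718
|x − 718|: 25, 199, 84, 98, 0, 180, 145
Sorted deviations: 0, 25, 84, 98, 145, 180, 199 → MAD = 98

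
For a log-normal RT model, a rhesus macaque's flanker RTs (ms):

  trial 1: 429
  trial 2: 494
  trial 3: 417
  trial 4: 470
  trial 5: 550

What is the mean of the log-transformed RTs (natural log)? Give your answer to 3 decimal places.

6.152

ln(RT): 6.0615, 6.2025, 6.0331, 6.1527, 6.3099
Σ ln(RT) = 30.7597
Mean = 30.7597/5 = 6.15195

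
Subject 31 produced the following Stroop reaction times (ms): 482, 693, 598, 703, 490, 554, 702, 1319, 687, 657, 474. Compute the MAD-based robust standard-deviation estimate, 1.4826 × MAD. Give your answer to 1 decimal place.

Sorted: 474, 482, 490, 554, 598, 657, 687, 693, 702, 703, 1319 → median = 657
|x − 657| sorted: 0, 30, 36, 45, 46, 59, 103, 167, 175, 183, 662 → MAD = 59
Robust SD ≈ 1.4826 × 59 = 87.473

87.5 ms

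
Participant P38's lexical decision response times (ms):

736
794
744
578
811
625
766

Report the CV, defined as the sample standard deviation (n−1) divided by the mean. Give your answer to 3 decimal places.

0.121

n = 7, Σ = 5054, M = 722.0000
Σ(x−M)² = 45866.000; s = √(45866.000/6) = 87.4319
CV = 87.4319 / 722.0000 = 0.12110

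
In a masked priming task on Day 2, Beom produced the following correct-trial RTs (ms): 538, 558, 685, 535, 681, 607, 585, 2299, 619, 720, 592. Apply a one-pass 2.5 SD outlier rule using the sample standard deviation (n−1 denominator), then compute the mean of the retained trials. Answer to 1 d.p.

n = 11, ΣRT = 8419, M = 765.364
Σ(x−M)² = 2624522.55; s = √(2624522.55/10) = 512.301
Cutoffs: 765.364 ± 2.5·512.301 → [-515.4, 2046.1]
Outside: 2299 → excluded.
Retained (n=10): Σ = 6120, mean = 6120/10 = 612.000

612.0 ms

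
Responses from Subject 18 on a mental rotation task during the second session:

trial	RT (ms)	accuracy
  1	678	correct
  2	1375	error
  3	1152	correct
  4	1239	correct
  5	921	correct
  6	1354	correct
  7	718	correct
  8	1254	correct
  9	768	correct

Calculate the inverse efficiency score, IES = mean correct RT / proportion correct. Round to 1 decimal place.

1136.8 ms

Correct trials (n=8): 678, 1152, 1239, 921, 1354, 718, 1254, 768
Mean correct RT = 8084/8 = 1010.5000 ms
Proportion correct = 8/9
IES = 1010.5000 / (8/9) = 1136.812 ms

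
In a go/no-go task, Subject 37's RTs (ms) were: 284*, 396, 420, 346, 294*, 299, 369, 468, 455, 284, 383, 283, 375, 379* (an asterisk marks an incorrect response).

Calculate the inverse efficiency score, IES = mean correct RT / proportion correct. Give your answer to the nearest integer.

472 ms

Correct trials (n=11): 396, 420, 346, 299, 369, 468, 455, 284, 383, 283, 375
Mean correct RT = 4078/11 = 370.7273 ms
Proportion correct = 11/14
IES = 370.7273 / (11/14) = 471.835 ms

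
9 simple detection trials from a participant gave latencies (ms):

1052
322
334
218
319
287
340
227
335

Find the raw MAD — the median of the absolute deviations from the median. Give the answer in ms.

18 ms

Sorted: 218, 227, 287, 319, 322, 334, 335, 340, 1052 → median = 322
|x − 322|: 730, 0, 12, 104, 3, 35, 18, 95, 13
Sorted deviations: 0, 3, 12, 13, 18, 35, 95, 104, 730 → MAD = 18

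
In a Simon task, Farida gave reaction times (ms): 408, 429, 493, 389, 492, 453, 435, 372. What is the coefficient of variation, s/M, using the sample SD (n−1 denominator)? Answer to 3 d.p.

n = 8, Σ = 3471, M = 433.8750
Σ(x−M)² = 13776.875; s = √(13776.875/7) = 44.3636
CV = 44.3636 / 433.8750 = 0.10225

0.102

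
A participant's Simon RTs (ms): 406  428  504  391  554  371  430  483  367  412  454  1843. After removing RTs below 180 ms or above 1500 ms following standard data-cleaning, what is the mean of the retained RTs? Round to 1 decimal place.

436.4 ms

Excluded: 1843
Retained (n=11): Σ = 4800
Mean = 4800/11 = 436.3636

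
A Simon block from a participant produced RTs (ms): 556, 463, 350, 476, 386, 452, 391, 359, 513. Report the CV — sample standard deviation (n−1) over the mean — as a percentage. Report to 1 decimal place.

n = 9, Σ = 3946, M = 438.4444
Σ(x−M)² = 40710.222; s = √(40710.222/8) = 71.3357
CV = 71.3357 / 438.4444 = 0.16270 = 16.270%

16.3%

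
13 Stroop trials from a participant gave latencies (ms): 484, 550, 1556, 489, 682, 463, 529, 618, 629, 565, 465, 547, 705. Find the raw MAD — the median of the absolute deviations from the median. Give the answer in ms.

Sorted: 463, 465, 484, 489, 529, 547, 550, 565, 618, 629, 682, 705, 1556 → median = 550
|x − 550|: 66, 0, 1006, 61, 132, 87, 21, 68, 79, 15, 85, 3, 155
Sorted deviations: 0, 3, 15, 21, 61, 66, 68, 79, 85, 87, 132, 155, 1006 → MAD = 68

68 ms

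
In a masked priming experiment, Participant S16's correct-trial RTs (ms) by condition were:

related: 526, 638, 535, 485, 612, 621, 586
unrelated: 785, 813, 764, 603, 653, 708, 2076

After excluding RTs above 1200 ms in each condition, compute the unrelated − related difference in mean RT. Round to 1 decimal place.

unrelated: exclude 2076
M(related) = 4003/7 = 571.857
M(unrelated) = 4326/6 = 721.000
Difference = 721.000 − 571.857 = 149.143 ms

149.1 ms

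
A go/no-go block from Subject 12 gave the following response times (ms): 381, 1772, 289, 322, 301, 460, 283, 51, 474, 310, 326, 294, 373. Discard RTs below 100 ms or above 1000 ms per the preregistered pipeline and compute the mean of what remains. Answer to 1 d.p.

Excluded: 51, 1772
Retained (n=11): Σ = 3813
Mean = 3813/11 = 346.6364

346.6 ms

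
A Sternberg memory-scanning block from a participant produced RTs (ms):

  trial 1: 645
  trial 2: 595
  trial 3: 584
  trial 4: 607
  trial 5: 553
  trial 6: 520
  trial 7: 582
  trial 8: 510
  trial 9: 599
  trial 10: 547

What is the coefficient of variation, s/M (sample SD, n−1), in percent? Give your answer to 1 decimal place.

n = 10, Σ = 5742, M = 574.2000
Σ(x−M)² = 15541.600; s = √(15541.600/9) = 41.5553
CV = 41.5553 / 574.2000 = 0.07237 = 7.237%

7.2%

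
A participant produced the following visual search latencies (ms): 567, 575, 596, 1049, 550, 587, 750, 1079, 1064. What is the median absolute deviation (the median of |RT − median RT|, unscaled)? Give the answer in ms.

Sorted: 550, 567, 575, 587, 596, 750, 1049, 1064, 1079 → median = 596
|x − 596|: 29, 21, 0, 453, 46, 9, 154, 483, 468
Sorted deviations: 0, 9, 21, 29, 46, 154, 453, 468, 483 → MAD = 46

46 ms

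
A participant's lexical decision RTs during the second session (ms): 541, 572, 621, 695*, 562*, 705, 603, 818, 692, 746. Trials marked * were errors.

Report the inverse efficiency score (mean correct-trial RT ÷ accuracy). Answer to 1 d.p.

Correct trials (n=8): 541, 572, 621, 705, 603, 818, 692, 746
Mean correct RT = 5298/8 = 662.2500 ms
Proportion correct = 8/10
IES = 662.2500 / (8/10) = 827.812 ms

827.8 ms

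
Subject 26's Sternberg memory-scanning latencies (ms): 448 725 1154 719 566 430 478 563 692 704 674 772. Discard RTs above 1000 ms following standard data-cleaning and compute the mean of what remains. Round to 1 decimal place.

Excluded: 1154
Retained (n=11): Σ = 6771
Mean = 6771/11 = 615.5455

615.5 ms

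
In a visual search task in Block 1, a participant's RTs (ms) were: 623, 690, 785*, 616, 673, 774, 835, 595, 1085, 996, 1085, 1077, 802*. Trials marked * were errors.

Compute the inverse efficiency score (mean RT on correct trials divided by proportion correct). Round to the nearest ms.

Correct trials (n=11): 623, 690, 616, 673, 774, 835, 595, 1085, 996, 1085, 1077
Mean correct RT = 9049/11 = 822.6364 ms
Proportion correct = 11/13
IES = 822.6364 / (11/13) = 972.207 ms

972 ms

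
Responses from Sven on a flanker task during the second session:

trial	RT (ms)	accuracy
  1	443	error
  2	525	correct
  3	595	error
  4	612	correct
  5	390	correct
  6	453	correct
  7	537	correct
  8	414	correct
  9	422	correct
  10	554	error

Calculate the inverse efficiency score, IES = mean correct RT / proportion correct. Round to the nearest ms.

684 ms

Correct trials (n=7): 525, 612, 390, 453, 537, 414, 422
Mean correct RT = 3353/7 = 479.0000 ms
Proportion correct = 7/10
IES = 479.0000 / (7/10) = 684.286 ms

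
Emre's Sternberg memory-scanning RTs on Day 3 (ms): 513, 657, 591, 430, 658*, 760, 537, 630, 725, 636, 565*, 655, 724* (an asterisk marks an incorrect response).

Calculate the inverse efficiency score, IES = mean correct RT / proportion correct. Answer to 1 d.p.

Correct trials (n=10): 513, 657, 591, 430, 760, 537, 630, 725, 636, 655
Mean correct RT = 6134/10 = 613.4000 ms
Proportion correct = 10/13
IES = 613.4000 / (10/13) = 797.420 ms

797.4 ms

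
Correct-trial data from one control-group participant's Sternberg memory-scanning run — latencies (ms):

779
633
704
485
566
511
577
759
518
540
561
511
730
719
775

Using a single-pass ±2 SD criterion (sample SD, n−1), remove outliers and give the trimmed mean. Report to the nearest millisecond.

n = 15, ΣRT = 9368, M = 624.533
Σ(x−M)² = 164481.73; s = √(164481.73/14) = 108.391
Cutoffs: 624.533 ± 2·108.391 → [407.8, 841.3]
No RTs fall outside the cutoffs; all 15 retained. Mean = 9368/15 = 624.533

625 ms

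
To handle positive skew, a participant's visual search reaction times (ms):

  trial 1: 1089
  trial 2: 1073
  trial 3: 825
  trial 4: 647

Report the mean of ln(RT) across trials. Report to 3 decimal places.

ln(RT): 6.9930, 6.9782, 6.7154, 6.4723
Σ ln(RT) = 27.1590
Mean = 27.1590/4 = 6.78974

6.790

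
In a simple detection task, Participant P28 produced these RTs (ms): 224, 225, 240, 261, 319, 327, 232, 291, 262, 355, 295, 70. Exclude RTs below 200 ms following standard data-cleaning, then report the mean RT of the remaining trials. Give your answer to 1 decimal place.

275.5 ms

Excluded: 70
Retained (n=11): Σ = 3031
Mean = 3031/11 = 275.5455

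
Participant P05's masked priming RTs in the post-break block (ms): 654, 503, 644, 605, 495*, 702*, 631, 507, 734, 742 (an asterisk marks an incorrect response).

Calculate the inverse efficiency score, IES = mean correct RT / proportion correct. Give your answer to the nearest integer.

Correct trials (n=8): 654, 503, 644, 605, 631, 507, 734, 742
Mean correct RT = 5020/8 = 627.5000 ms
Proportion correct = 8/10
IES = 627.5000 / (8/10) = 784.375 ms

784 ms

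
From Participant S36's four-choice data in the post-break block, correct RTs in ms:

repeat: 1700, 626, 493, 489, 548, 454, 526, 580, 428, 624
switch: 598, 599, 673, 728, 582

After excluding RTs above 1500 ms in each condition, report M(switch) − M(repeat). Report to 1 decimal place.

106.2 ms

repeat: exclude 1700
M(repeat) = 4768/9 = 529.778
M(switch) = 3180/5 = 636.000
Difference = 636.000 − 529.778 = 106.222 ms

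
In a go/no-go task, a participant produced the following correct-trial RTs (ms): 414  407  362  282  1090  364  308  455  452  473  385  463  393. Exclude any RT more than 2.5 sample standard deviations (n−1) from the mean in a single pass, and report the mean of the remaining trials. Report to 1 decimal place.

396.5 ms

n = 13, ΣRT = 5848, M = 449.846
Σ(x−M)² = 484473.69; s = √(484473.69/12) = 200.930
Cutoffs: 449.846 ± 2.5·200.930 → [-52.5, 952.2]
Outside: 1090 → excluded.
Retained (n=12): Σ = 4758, mean = 4758/12 = 396.500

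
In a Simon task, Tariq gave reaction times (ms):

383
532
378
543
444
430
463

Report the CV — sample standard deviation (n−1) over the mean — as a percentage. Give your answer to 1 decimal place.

14.4%

n = 7, Σ = 3173, M = 453.2857
Σ(x−M)² = 25575.429; s = √(25575.429/6) = 65.2884
CV = 65.2884 / 453.2857 = 0.14403 = 14.403%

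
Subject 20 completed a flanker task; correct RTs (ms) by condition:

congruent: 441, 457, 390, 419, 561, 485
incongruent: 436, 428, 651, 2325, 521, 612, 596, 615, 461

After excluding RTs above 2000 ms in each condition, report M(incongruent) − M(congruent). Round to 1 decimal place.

81.2 ms

incongruent: exclude 2325
M(congruent) = 2753/6 = 458.833
M(incongruent) = 4320/8 = 540.000
Difference = 540.000 − 458.833 = 81.167 ms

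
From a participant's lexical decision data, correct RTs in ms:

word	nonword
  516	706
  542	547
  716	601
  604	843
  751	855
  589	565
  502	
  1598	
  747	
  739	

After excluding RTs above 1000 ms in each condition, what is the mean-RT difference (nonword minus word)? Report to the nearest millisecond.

52 ms

word: exclude 1598
M(word) = 5706/9 = 634.000
M(nonword) = 4117/6 = 686.167
Difference = 686.167 − 634.000 = 52.167 ms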